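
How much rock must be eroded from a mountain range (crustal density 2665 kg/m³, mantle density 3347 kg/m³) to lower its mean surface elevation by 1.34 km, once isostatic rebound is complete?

6.58 km

Net drop Δ = e − u = e − e ρ_c/ρ_m = e (ρ_m − ρ_c)/ρ_m.
e = Δ ρ_m/(ρ_m − ρ_c) = 1.34 km × 3347/682 = 6.58 km.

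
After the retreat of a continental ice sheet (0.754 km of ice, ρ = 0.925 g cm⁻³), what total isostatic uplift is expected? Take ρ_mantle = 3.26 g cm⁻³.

Removing the load lets mantle flow back in; uplift u satisfies ρ_ice t = ρ_m u.
u = t ρ_ice/ρ_m = 0.754 km × 0.925/3.26 = 0.214 km.

0.214 km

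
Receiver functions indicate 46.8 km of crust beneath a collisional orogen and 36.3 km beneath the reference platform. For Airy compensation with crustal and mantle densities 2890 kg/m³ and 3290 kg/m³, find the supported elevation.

1.28 km

Excess crust Δ = 46.8 km − 36.3 km = 10.5 km, split between elevation h and root r with h + r = Δ.
Airy balance ρ_c h = (ρ_m − ρ_c) r gives r = h ρ_c/(ρ_m − ρ_c), so h (1 + ρ_c/(ρ_m − ρ_c)) = Δ, i.e. h = Δ (ρ_m − ρ_c)/ρ_m.
h = 10.5 km × 400/3290 = 1.28 km.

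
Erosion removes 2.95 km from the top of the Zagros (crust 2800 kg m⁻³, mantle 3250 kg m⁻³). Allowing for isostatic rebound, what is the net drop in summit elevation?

0.408 km

Rebound u = e ρ_c/ρ_m = 2.95 km × 2800/3250 = 2.542 km.
Net surface drop = e − u = 2.95 km − 2.542 km = e (ρ_m − ρ_c)/ρ_m = 0.408 km.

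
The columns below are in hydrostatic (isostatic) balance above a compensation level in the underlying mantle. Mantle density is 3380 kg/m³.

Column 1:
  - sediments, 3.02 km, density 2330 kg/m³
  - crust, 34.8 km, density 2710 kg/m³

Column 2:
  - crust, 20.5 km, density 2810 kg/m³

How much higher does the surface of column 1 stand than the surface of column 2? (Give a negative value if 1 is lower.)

4.38 km

For any compensation level in the mantle, the mantle terms cancel and isostasy reduces to e = (Σt_1 − Σt_2) − (Σ(ρt)_1 − Σ(ρt)_2) / ρ_m.
Σt_1 = 37.82 km; Σt_2 = 20.5 km; Σ(ρt)_1 = 101344.6; Σ(ρt)_2 = 57605 (in km·kg/m³).
e = (37.82 − 20.5) − (101344.6 − 57605) / 3380 = 4.38 km.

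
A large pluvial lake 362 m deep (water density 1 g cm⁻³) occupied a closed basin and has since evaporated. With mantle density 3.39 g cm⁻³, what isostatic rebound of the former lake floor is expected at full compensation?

107 m

u = d ρ_w/ρ_m = 362 m × 1/3.39 = 107 m.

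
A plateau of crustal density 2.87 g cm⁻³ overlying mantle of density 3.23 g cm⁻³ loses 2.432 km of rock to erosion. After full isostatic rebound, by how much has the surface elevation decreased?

Rebound u = e ρ_c/ρ_m = 2.432 km × 2.87/3.23 = 2.161 km.
Net surface drop = e − u = 2.432 km − 2.161 km = e (ρ_m − ρ_c)/ρ_m = 0.271 km.

0.271 km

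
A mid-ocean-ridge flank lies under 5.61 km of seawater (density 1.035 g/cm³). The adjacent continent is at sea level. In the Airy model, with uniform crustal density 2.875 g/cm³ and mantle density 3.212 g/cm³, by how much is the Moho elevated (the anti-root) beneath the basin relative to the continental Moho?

Equating mass per unit area of the two columns: replacing crust with seawater at the top is compensated by replacing crust with mantle at the base: d (ρ_c − ρ_w) = a (ρ_m − ρ_c).
a = d (ρ_c − ρ_w)/(ρ_m − ρ_c) = 5.61 km × 1.84/0.337 = 30.6 km.

30.6 km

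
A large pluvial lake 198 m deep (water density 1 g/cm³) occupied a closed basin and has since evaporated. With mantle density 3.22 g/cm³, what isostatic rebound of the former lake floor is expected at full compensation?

u = d ρ_w/ρ_m = 198 m × 1/3.22 = 61.5 m.

61.5 m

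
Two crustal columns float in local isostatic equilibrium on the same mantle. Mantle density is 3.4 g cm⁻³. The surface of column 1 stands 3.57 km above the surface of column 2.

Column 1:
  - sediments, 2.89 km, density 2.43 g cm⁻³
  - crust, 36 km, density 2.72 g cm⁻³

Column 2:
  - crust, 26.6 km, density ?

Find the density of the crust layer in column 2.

2.83 g cm⁻³

Take the compensation level at the base of the deeper column (depth z_c below the surface of column 1) and equate Σ ρ_i t_i down to z_c; mantle fills any gap and the z_c terms cancel.
Column 1: 2.89×2.43 + 36×2.72 + (z_c − 38.89)×3.4
Column 2: 3.57×0 + 26.6×ρ + (z_c − 3.57 − 26.6)×3.4
The z_c×3.4 term appears on both sides and cancels. Collect the known terms of each column as K = Σ(ρt)_known − 3.4 × (depth of known layers): K_1 = 104.9427 − 3.4×38.89 = −27.2833; K_2 = 0 − 3.4×(3.57 + 26.6) = −102.578.
Balance: K_1 = K_2 + 26.6×ρ, so ρ = (K_1 − K_2)/26.6 = 75.2947/26.6 = 2.83 g cm⁻³.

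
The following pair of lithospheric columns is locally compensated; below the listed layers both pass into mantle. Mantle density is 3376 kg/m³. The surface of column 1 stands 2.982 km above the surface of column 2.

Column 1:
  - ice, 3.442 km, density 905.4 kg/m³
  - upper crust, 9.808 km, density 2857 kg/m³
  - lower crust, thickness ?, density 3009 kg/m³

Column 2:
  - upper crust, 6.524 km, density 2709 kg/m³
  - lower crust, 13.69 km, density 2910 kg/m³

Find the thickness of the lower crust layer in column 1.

Take the compensation level at the base of the deeper column (depth z_c below the surface of column 1) and equate Σ ρ_i t_i down to z_c; mantle fills any gap and the z_c terms cancel.
Column 1: 3.442×905.4 + 9.808×2857 + x×3009 + (z_c − 13.25 − x)×3376
Column 2: 2.982×0 + 6.524×2709 + 13.69×2910 + (z_c − 2.982 − 20.214)×3376
The z_c×3376 term appears on both sides and cancels. Collect the known terms of each column as K = Σ(ρt)_known − 3376 × (depth of known layers): K_1 = 31137.8428 − 3376×13.25 = −13594.1572; K_2 = 57511.416 − 3376×(2.982 + 20.214) = −20798.28.
Balance: K_1 − x×(3376 − 3009) = K_2, so x = (K_1 − K_2)/(3376 − 3009) = 7204.12/367 = 19.6 km.

19.6 km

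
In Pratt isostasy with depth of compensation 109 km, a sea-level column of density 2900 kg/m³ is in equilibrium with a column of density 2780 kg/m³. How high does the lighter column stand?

ρ_ref D = ρ (D + h) → h = D (ρ_ref − ρ)/ρ.
h = 109 km × (2900 − 2780)/2780 = 4.71 km.

4.71 km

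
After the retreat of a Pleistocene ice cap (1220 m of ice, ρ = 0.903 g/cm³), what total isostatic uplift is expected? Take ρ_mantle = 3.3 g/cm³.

Removing the load lets mantle flow back in; uplift u satisfies ρ_ice t = ρ_m u.
u = t ρ_ice/ρ_m = 1220 m × 0.903/3.3 = 334 m.

334 m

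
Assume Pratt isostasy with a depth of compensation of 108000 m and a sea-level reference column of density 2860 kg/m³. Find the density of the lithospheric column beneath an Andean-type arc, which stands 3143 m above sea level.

Pratt balance: ρ_ref D = ρ (D + h).
ρ = ρ_ref D/(D + h) = 2860 × 108000 m/(108000 m + 3143 m) = 2780 kg/m³.

2780 kg/m³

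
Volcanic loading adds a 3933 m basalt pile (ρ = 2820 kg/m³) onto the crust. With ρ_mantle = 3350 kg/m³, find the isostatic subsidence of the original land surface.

Subaerial loading: s = t ρ_load / ρ_m.
s = 3933 m × 2820/3350 = 3310 m.

3310 m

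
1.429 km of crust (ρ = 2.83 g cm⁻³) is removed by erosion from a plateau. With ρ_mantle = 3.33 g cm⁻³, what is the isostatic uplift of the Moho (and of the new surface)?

1.21 km

Unloading: uplift u = e ρ_c/ρ_m = 1.429 km × 2.83/3.33 = 1.21 km.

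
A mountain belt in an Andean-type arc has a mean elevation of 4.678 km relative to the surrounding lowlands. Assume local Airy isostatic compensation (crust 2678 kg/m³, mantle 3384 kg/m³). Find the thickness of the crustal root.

In Airy isostatic equilibrium: the weight of the topography is balanced by the buoyancy of the root, ρ_c h = (ρ_m − ρ_c) r.
r = h · ρ_c / (ρ_m − ρ_c) = 4.678 km × 2678 / (3384 − 2678) = 17.7 km.

17.7 km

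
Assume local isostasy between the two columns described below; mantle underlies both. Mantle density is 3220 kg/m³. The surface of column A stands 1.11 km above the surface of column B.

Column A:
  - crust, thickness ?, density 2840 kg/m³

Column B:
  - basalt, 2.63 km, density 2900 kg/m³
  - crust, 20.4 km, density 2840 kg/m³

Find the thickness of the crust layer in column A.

Take the compensation level at the base of the deeper column (depth z_c below the surface of column A) and equate Σ ρ_i t_i down to z_c; mantle fills any gap and the z_c terms cancel.
Column A: x×2840 + (z_c − 0 − x)×3220
Column B: 1.11×0 + 2.63×2900 + 20.4×2840 + (z_c − 1.11 − 23.03)×3220
The z_c×3220 term appears on both sides and cancels. Collect the known terms of each column as K = Σ(ρt)_known − 3220 × (depth of known layers): K_A = 0 − 3220×0 = 0; K_B = 65563 − 3220×(1.11 + 23.03) = −12167.8.
Balance: K_A − x×(3220 − 2840) = K_B, so x = (K_A − K_B)/(3220 − 2840) = 12167.8/380 = 32 km.

32 km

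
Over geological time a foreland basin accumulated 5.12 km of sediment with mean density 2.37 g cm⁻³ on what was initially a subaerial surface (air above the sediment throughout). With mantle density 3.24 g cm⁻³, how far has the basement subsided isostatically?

3.75 km

Subaerial load: s = t ρ_sed / ρ_m = 5.12 km × 2.37/3.24 = 3.75 km.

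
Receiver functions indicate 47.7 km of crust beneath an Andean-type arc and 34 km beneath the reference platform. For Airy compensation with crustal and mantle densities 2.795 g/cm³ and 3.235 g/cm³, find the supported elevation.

1.86 km

Excess crust Δ = 47.7 km − 34 km = 13.7 km, split between elevation h and root r with h + r = Δ.
Airy balance ρ_c h = (ρ_m − ρ_c) r gives r = h ρ_c/(ρ_m − ρ_c), so h (1 + ρ_c/(ρ_m − ρ_c)) = Δ, i.e. h = Δ (ρ_m − ρ_c)/ρ_m.
h = 13.7 km × 0.44/3.235 = 1.86 km.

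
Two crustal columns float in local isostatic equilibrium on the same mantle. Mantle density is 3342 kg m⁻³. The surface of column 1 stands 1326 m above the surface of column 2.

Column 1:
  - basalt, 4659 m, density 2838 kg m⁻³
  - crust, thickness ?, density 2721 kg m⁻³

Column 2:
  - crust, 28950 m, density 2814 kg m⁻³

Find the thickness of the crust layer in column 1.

28000 m

Take the compensation level at the base of the deeper column (depth z_c below the surface of column 1) and equate Σ ρ_i t_i down to z_c; mantle fills any gap and the z_c terms cancel.
Column 1: 4659×2838 + x×2721 + (z_c − 4659 − x)×3342
Column 2: 1326×0 + 28950×2814 + (z_c − 1326 − 28950)×3342
The z_c×3342 term appears on both sides and cancels. Collect the known terms of each column as K = Σ(ρt)_known − 3342 × (depth of known layers): K_1 = 13222242 − 3342×4659 = −2348136; K_2 = 81465300 − 3342×(1326 + 28950) = −19717092.
Balance: K_1 − x×(3342 − 2721) = K_2, so x = (K_1 − K_2)/(3342 − 2721) = 17369000/621 = 28000 m.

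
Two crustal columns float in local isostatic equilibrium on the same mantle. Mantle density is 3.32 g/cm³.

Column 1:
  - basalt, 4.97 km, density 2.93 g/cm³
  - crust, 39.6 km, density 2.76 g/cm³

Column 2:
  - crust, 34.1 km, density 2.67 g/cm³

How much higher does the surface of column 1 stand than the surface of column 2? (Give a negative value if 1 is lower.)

0.587 km

For any compensation level in the mantle, the mantle terms cancel and isostasy reduces to e = (Σt_1 − Σt_2) − (Σ(ρt)_1 − Σ(ρt)_2) / ρ_m.
Σt_1 = 44.57 km; Σt_2 = 34.1 km; Σ(ρt)_1 = 123.8581; Σ(ρt)_2 = 91.047 (in km·g/cm³).
e = (44.57 − 34.1) − (123.8581 − 91.047) / 3.32 = 0.587 km.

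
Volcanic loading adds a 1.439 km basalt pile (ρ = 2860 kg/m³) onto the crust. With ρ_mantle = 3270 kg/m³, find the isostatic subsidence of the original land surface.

Subaerial loading: s = t ρ_load / ρ_m.
s = 1.439 km × 2860/3270 = 1.26 km.

1.26 km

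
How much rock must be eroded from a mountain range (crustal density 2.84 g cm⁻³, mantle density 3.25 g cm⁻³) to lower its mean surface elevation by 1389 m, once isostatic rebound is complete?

11000 m

Net drop Δ = e − u = e − e ρ_c/ρ_m = e (ρ_m − ρ_c)/ρ_m.
e = Δ ρ_m/(ρ_m − ρ_c) = 1389 m × 3.25/0.41 = 11000 m.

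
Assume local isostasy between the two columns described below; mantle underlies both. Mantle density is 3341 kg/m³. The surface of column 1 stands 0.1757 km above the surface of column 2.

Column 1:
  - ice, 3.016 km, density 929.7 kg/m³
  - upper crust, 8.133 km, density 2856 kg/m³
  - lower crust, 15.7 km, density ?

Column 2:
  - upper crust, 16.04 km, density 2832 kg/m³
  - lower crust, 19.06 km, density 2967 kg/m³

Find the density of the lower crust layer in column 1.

3040 kg/m³

Take the compensation level at the base of the deeper column (depth z_c below the surface of column 1) and equate Σ ρ_i t_i down to z_c; mantle fills any gap and the z_c terms cancel.
Column 1: 3.016×929.7 + 8.133×2856 + 15.7×ρ + (z_c − 26.849)×3341
Column 2: 0.1757×0 + 16.04×2832 + 19.06×2967 + (z_c − 0.1757 − 35.1)×3341
The z_c×3341 term appears on both sides and cancels. Collect the known terms of each column as K = Σ(ρt)_known − 3341 × (depth of known layers): K_1 = 26031.8232 − 3341×26.849 = −63670.6858; K_2 = 101976.3 − 3341×(0.1757 + 35.1) = −15879.8137.
Balance: K_1 + 15.7×ρ = K_2, so ρ = (K_2 − K_1)/15.7 = 47790.9/15.7 = 3040 kg/m³.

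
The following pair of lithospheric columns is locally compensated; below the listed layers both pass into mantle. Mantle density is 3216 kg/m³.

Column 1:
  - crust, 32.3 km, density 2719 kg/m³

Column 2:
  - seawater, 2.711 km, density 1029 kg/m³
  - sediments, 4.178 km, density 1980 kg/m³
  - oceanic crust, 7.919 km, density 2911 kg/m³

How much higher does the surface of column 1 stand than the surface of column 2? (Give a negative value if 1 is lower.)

0.791 km

For any compensation level in the mantle, the mantle terms cancel and isostasy reduces to e = (Σt_1 − Σt_2) − (Σ(ρt)_1 − Σ(ρt)_2) / ρ_m.
Σt_1 = 32.3 km; Σt_2 = 14.808 km; Σ(ρt)_1 = 87823.7; Σ(ρt)_2 = 34114.268 (in km·kg/m³).
e = (32.3 − 14.808) − (87823.7 − 34114.268) / 3216 = 0.791 km.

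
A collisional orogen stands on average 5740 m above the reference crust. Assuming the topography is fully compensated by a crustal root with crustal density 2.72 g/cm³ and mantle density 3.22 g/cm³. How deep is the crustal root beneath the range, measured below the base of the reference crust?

31200 m

Balancing pressure at the compensation depth: the weight of the topography is balanced by the buoyancy of the root, ρ_c h = (ρ_m − ρ_c) r.
r = h · ρ_c / (ρ_m − ρ_c) = 5740 m × 2.72 / (3.22 − 2.72) = 31200 m.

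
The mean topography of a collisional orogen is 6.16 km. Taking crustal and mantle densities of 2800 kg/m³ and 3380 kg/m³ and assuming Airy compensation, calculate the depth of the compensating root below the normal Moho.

29.7 km

In Airy isostatic equilibrium: the weight of the topography is balanced by the buoyancy of the root, ρ_c h = (ρ_m − ρ_c) r.
r = h · ρ_c / (ρ_m − ρ_c) = 6.16 km × 2800 / (3380 − 2800) = 29.7 km.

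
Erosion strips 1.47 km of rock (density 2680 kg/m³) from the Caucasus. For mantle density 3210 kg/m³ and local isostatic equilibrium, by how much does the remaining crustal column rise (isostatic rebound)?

Unloading: uplift u = e ρ_c/ρ_m = 1.47 km × 2680/3210 = 1.23 km.

1.23 km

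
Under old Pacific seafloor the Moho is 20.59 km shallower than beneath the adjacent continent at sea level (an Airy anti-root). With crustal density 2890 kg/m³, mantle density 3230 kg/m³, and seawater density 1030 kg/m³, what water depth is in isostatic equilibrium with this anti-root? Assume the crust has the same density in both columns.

3.76 km

Replacing a thickness d of crust by seawater at the top must be balanced by replacing crust with mantle at the base: d (ρ_c − ρ_w) = a (ρ_m − ρ_c).
d = a (ρ_m − ρ_c)/(ρ_c − ρ_w) = 20.59 km × 340/1860 = 3.76 km.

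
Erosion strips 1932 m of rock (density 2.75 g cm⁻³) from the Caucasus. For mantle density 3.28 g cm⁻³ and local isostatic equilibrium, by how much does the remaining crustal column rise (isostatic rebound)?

Unloading: uplift u = e ρ_c/ρ_m = 1932 m × 2.75/3.28 = 1620 m.

1620 m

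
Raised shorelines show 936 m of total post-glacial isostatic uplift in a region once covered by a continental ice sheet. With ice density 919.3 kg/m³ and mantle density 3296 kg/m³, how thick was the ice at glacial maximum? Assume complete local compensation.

3360 m

u = t ρ_ice/ρ_m → t = u ρ_m/ρ_ice = 936 m × 3296/919.3 = 3360 m.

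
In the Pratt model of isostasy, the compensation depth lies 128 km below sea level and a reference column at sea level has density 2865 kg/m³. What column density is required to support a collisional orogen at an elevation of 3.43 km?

2790 kg/m³

Pratt balance: ρ_ref D = ρ (D + h).
ρ = ρ_ref D/(D + h) = 2865 × 128 km/(128 km + 3.43 km) = 2790 kg/m³.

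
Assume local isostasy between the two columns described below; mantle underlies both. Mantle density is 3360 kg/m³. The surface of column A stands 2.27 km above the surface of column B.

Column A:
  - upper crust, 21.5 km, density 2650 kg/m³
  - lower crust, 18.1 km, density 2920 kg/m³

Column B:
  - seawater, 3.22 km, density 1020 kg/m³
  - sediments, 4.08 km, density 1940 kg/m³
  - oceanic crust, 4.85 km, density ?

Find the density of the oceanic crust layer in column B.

Take the compensation level at the base of the deeper column (depth z_c below the surface of column A) and equate Σ ρ_i t_i down to z_c; mantle fills any gap and the z_c terms cancel.
Column A: 21.5×2650 + 18.1×2920 + (z_c − 39.6)×3360
Column B: 2.27×0 + 3.22×1020 + 4.08×1940 + 4.85×ρ + (z_c − 2.27 − 12.15)×3360
The z_c×3360 term appears on both sides and cancels. Collect the known terms of each column as K = Σ(ρt)_known − 3360 × (depth of known layers): K_A = 109827 − 3360×39.6 = −23229; K_B = 11199.6 − 3360×(2.27 + 12.15) = −37251.6.
Balance: K_A = K_B + 4.85×ρ, so ρ = (K_A − K_B)/4.85 = 14022.6/4.85 = 2890 kg/m³.

2890 kg/m³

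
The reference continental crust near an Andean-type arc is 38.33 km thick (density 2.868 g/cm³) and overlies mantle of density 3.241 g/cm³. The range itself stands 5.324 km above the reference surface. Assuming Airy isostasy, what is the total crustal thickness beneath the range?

84.6 km

Root depth r = h ρ_c / (ρ_m − ρ_c) = 5.324 km × 2.868 / 0.373 = 40.94 km.
Total thickness = T + h + r = 38.33 km + 5.324 km + 40.94 km = 84.6 km.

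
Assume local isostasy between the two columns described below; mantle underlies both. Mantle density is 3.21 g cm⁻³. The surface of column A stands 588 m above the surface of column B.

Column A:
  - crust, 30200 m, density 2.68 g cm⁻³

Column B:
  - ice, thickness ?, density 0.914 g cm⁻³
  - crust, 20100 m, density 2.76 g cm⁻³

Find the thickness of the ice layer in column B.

Take the compensation level at the base of the deeper column (depth z_c below the surface of column A) and equate Σ ρ_i t_i down to z_c; mantle fills any gap and the z_c terms cancel.
Column A: 30200×2.68 + (z_c − 30200)×3.21
Column B: 588×0 + x×0.914 + 20100×2.76 + (z_c − 588 − 20100 − x)×3.21
The z_c×3.21 term appears on both sides and cancels. Collect the known terms of each column as K = Σ(ρt)_known − 3.21 × (depth of known layers): K_A = 80936 − 3.21×30200 = −16006; K_B = 55476 − 3.21×(588 + 20100) = −10932.48.
Balance: K_A = K_B − x×(3.21 − 0.914), so x = (K_B − K_A)/(3.21 − 0.914) = 5073.52/2.296 = 2210 m.

2210 m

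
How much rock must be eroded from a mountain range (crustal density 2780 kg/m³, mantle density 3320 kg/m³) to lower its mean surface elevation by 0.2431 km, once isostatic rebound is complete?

Net drop Δ = e − u = e − e ρ_c/ρ_m = e (ρ_m − ρ_c)/ρ_m.
e = Δ ρ_m/(ρ_m − ρ_c) = 0.2431 km × 3320/540 = 1.49 km.

1.49 km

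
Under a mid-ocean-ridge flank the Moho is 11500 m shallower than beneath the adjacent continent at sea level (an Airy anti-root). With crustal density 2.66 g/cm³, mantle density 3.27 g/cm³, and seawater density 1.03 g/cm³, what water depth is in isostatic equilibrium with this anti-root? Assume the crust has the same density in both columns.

4300 m

Replacing a thickness d of crust by seawater at the top must be balanced by replacing crust with mantle at the base: d (ρ_c − ρ_w) = a (ρ_m − ρ_c).
d = a (ρ_m − ρ_c)/(ρ_c − ρ_w) = 11500 m × 0.61/1.63 = 4300 m.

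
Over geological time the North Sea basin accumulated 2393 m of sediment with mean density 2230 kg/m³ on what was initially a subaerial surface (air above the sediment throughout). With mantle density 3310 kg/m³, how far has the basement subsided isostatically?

1610 m

Subaerial load: s = t ρ_sed / ρ_m = 2393 m × 2230/3310 = 1610 m.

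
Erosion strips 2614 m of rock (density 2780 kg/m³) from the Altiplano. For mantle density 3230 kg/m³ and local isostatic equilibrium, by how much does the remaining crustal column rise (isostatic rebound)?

2250 m

Unloading: uplift u = e ρ_c/ρ_m = 2614 m × 2780/3230 = 2250 m.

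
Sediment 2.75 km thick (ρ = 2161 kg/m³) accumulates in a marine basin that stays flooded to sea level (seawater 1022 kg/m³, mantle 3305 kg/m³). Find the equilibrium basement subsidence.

Submarine loading: the sediment displaces seawater, and the subsidence is in turn flooded, so s (ρ_m − ρ_w) = t (ρ_sed − ρ_w).
s = 2.75 km × (2161 − 1022) / (3305 − 1022) = 1.37 km.

1.37 km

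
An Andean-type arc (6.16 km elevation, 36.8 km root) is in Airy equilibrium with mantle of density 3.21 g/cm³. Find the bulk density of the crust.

ρ_c h = (ρ_m − ρ_c) r → ρ_c (h + r) = ρ_m r → ρ_c = ρ_m r / (h + r).
ρ_c = 3.21 × 36.8 km / (6.16 km + 36.8 km) = 2.75 g/cm³.

2.75 g/cm³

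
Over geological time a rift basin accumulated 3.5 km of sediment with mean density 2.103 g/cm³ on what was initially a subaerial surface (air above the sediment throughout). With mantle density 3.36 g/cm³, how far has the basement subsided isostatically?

Subaerial load: s = t ρ_sed / ρ_m = 3.5 km × 2.103/3.36 = 2.19 km.

2.19 km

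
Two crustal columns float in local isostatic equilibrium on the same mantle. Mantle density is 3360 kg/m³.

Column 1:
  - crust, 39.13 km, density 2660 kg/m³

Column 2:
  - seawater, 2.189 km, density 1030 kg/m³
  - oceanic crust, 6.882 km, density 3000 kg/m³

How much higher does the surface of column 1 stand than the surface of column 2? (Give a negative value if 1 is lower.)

5.9 km

For any compensation level in the mantle, the mantle terms cancel and isostasy reduces to e = (Σt_1 − Σt_2) − (Σ(ρt)_1 − Σ(ρt)_2) / ρ_m.
Σt_1 = 39.13 km; Σt_2 = 9.071 km; Σ(ρt)_1 = 104085.8; Σ(ρt)_2 = 22900.67 (in km·kg/m³).
e = (39.13 − 9.071) − (104085.8 − 22900.67) / 3360 = 5.9 km.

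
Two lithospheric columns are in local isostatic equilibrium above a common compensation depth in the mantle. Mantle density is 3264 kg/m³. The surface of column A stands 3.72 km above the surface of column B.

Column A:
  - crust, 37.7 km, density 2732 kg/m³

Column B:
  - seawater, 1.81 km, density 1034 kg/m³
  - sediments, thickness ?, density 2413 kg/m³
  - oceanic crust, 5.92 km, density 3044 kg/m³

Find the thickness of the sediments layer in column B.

Take the compensation level at the base of the deeper column (depth z_c below the surface of column A) and equate Σ ρ_i t_i down to z_c; mantle fills any gap and the z_c terms cancel.
Column A: 37.7×2732 + (z_c − 37.7)×3264
Column B: 3.72×0 + 1.81×1034 + x×2413 + 5.92×3044 + (z_c − 3.72 − 7.73 − x)×3264
The z_c×3264 term appears on both sides and cancels. Collect the known terms of each column as K = Σ(ρt)_known − 3264 × (depth of known layers): K_A = 102996.4 − 3264×37.7 = −20056.4; K_B = 19892.02 − 3264×(3.72 + 7.73) = −17480.78.
Balance: K_A = K_B − x×(3264 − 2413), so x = (K_B − K_A)/(3264 − 2413) = 2575.62/851 = 3.03 km.

3.03 km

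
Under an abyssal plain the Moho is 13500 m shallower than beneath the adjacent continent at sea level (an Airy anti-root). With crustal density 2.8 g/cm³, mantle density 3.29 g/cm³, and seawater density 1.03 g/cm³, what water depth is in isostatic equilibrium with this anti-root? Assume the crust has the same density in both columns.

3740 m

Replacing a thickness d of crust by seawater at the top must be balanced by replacing crust with mantle at the base: d (ρ_c − ρ_w) = a (ρ_m − ρ_c).
d = a (ρ_m − ρ_c)/(ρ_c − ρ_w) = 13500 m × 0.49/1.77 = 3740 m.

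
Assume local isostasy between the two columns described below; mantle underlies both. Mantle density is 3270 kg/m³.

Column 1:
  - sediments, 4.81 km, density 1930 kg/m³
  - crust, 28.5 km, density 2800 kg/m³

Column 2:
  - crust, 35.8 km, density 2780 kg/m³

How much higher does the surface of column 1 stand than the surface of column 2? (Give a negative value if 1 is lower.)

0.703 km

For any compensation level in the mantle, the mantle terms cancel and isostasy reduces to e = (Σt_1 − Σt_2) − (Σ(ρt)_1 − Σ(ρt)_2) / ρ_m.
Σt_1 = 33.31 km; Σt_2 = 35.8 km; Σ(ρt)_1 = 89083.3; Σ(ρt)_2 = 99524 (in km·kg/m³).
e = (33.31 − 35.8) − (89083.3 − 99524) / 3270 = 0.703 km.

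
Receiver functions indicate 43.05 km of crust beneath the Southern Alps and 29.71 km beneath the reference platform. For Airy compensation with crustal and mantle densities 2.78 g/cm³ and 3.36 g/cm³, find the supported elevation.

Excess crust Δ = 43.05 km − 29.71 km = 13.34 km, split between elevation h and root r with h + r = Δ.
Airy balance ρ_c h = (ρ_m − ρ_c) r gives r = h ρ_c/(ρ_m − ρ_c), so h (1 + ρ_c/(ρ_m − ρ_c)) = Δ, i.e. h = Δ (ρ_m − ρ_c)/ρ_m.
h = 13.34 km × 0.58/3.36 = 2.3 km.

2.3 km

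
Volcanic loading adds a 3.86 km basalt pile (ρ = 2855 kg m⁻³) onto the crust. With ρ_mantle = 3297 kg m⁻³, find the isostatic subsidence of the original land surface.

Subaerial loading: s = t ρ_load / ρ_m.
s = 3.86 km × 2855/3297 = 3.34 km.

3.34 km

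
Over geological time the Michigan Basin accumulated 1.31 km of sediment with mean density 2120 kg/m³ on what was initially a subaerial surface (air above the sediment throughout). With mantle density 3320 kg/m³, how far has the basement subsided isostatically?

0.837 km

Subaerial load: s = t ρ_sed / ρ_m = 1.31 km × 2120/3320 = 0.837 km.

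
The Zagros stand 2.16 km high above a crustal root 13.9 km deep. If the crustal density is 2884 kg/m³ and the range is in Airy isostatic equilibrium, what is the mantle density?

3330 kg/m³

Airy balance: ρ_c h = (ρ_m − ρ_c) r → ρ_m = ρ_c (1 + h/r).
ρ_m = 2884 × (1 + 2.16 km/13.9 km) = 3330 kg/m³.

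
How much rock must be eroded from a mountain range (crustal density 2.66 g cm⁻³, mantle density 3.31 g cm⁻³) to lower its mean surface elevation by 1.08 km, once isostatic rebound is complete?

Net drop Δ = e − u = e − e ρ_c/ρ_m = e (ρ_m − ρ_c)/ρ_m.
e = Δ ρ_m/(ρ_m − ρ_c) = 1.08 km × 3.31/0.65 = 5.5 km.

5.5 km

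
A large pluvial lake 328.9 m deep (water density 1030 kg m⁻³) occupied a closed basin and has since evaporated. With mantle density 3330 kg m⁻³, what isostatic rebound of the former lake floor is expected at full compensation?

102 m

u = d ρ_w/ρ_m = 328.9 m × 1030/3330 = 102 m.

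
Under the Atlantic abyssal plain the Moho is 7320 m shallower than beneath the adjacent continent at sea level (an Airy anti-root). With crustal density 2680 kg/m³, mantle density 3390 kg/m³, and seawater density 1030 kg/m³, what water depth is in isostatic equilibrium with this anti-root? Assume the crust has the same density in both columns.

Replacing a thickness d of crust by seawater at the top must be balanced by replacing crust with mantle at the base: d (ρ_c − ρ_w) = a (ρ_m − ρ_c).
d = a (ρ_m − ρ_c)/(ρ_c − ρ_w) = 7320 m × 710/1650 = 3150 m.

3150 m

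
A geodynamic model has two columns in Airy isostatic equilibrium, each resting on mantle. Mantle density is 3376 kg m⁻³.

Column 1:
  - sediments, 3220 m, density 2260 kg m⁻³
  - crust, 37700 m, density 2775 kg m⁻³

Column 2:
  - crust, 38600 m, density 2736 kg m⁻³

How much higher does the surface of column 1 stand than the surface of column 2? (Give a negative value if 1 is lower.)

For any compensation level in the mantle, the mantle terms cancel and isostasy reduces to e = (Σt_1 − Σt_2) − (Σ(ρt)_1 − Σ(ρt)_2) / ρ_m.
Σt_1 = 40920 m; Σt_2 = 38600 m; Σ(ρt)_1 = 111894700; Σ(ρt)_2 = 105609600 (in m·kg m⁻³).
e = (40920 − 38600) − (111894700 − 105609600) / 3376 = 458 m.

458 m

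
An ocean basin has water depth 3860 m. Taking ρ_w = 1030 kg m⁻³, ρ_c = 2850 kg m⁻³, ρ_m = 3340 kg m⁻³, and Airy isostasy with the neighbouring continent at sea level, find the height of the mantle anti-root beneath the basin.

14300 m

Balancing pressure at the compensation depth: replacing crust with seawater at the top is compensated by replacing crust with mantle at the base: d (ρ_c − ρ_w) = a (ρ_m − ρ_c).
a = d (ρ_c − ρ_w)/(ρ_m − ρ_c) = 3860 m × 1820/490 = 14300 m.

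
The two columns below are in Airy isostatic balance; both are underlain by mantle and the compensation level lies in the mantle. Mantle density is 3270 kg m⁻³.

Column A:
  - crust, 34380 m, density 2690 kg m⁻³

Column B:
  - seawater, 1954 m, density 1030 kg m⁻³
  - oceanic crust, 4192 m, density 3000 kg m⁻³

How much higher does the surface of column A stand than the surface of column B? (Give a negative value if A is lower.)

4410 m

For any compensation level in the mantle, the mantle terms cancel and isostasy reduces to e = (Σt_A − Σt_B) − (Σ(ρt)_A − Σ(ρt)_B) / ρ_m.
Σt_A = 34380 m; Σt_B = 6146 m; Σ(ρt)_A = 92482200; Σ(ρt)_B = 14588620 (in m·kg m⁻³).
e = (34380 − 6146) − (92482200 − 14588620) / 3270 = 4410 m.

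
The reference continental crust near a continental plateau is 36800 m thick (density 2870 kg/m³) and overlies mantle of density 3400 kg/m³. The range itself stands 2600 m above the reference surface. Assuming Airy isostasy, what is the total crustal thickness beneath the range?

53500 m

Root depth r = h ρ_c / (ρ_m − ρ_c) = 2600 m × 2870 / 530 = 14080 m.
Total thickness = T + h + r = 36800 m + 2600 m + 14080 m = 53500 m.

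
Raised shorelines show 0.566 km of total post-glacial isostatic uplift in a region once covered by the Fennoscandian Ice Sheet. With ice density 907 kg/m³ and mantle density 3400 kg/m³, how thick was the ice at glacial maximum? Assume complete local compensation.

u = t ρ_ice/ρ_m → t = u ρ_m/ρ_ice = 0.566 km × 3400/907 = 2.12 km.

2.12 km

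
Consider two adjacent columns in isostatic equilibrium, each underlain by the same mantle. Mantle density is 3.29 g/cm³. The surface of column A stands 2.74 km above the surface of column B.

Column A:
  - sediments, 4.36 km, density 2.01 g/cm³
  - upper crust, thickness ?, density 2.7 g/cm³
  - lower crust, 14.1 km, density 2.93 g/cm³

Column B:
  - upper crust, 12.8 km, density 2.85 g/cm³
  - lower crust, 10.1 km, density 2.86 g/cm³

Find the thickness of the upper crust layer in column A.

14.1 km

Take the compensation level at the base of the deeper column (depth z_c below the surface of column A) and equate Σ ρ_i t_i down to z_c; mantle fills any gap and the z_c terms cancel.
Column A: 4.36×2.01 + x×2.7 + 14.1×2.93 + (z_c − 18.46 − x)×3.29
Column B: 2.74×0 + 12.8×2.85 + 10.1×2.86 + (z_c − 2.74 − 22.9)×3.29
The z_c×3.29 term appears on both sides and cancels. Collect the known terms of each column as K = Σ(ρt)_known − 3.29 × (depth of known layers): K_A = 50.0766 − 3.29×18.46 = −10.6568; K_B = 65.366 − 3.29×(2.74 + 22.9) = −18.9896.
Balance: K_A − x×(3.29 − 2.7) = K_B, so x = (K_A − K_B)/(3.29 − 2.7) = 8.3328/0.59 = 14.1 km.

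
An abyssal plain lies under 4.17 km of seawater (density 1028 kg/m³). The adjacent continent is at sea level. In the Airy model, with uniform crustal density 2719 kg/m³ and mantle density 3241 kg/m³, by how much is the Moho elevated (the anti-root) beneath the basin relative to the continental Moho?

13.5 km

Equating mass per unit area of the two columns: replacing crust with seawater at the top is compensated by replacing crust with mantle at the base: d (ρ_c − ρ_w) = a (ρ_m − ρ_c).
a = d (ρ_c − ρ_w)/(ρ_m − ρ_c) = 4.17 km × 1691/522 = 13.5 km.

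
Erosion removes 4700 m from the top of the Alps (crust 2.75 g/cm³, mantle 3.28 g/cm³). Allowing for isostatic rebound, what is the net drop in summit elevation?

Rebound u = e ρ_c/ρ_m = 4700 m × 2.75/3.28 = 3941 m.
Net surface drop = e − u = 4700 m − 3941 m = e (ρ_m − ρ_c)/ρ_m = 759 m.

759 m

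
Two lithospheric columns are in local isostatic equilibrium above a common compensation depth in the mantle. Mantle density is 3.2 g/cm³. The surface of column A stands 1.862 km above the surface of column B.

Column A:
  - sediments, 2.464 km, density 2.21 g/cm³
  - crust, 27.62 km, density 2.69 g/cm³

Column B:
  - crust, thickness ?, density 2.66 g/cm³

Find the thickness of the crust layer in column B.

19.6 km

Take the compensation level at the base of the deeper column (depth z_c below the surface of column A) and equate Σ ρ_i t_i down to z_c; mantle fills any gap and the z_c terms cancel.
Column A: 2.464×2.21 + 27.62×2.69 + (z_c − 30.084)×3.2
Column B: 1.862×0 + x×2.66 + (z_c − 1.862 − 0 − x)×3.2
The z_c×3.2 term appears on both sides and cancels. Collect the known terms of each column as K = Σ(ρt)_known − 3.2 × (depth of known layers): K_A = 79.74324 − 3.2×30.084 = −16.52556; K_B = 0 − 3.2×(1.862 + 0) = −5.9584.
Balance: K_A = K_B − x×(3.2 − 2.66), so x = (K_B − K_A)/(3.2 − 2.66) = 10.5672/0.54 = 19.6 km.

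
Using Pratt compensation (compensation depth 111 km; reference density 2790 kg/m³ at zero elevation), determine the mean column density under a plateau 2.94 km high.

Pratt balance: ρ_ref D = ρ (D + h).
ρ = ρ_ref D/(D + h) = 2790 × 111 km/(111 km + 2.94 km) = 2720 kg/m³.

2720 kg/m³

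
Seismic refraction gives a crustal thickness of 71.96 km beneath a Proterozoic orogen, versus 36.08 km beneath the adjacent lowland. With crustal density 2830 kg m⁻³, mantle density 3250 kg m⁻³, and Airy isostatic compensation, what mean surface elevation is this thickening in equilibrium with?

Excess crust Δ = 71.96 km − 36.08 km = 35.88 km, split between elevation h and root r with h + r = Δ.
Airy balance ρ_c h = (ρ_m − ρ_c) r gives r = h ρ_c/(ρ_m − ρ_c), so h (1 + ρ_c/(ρ_m − ρ_c)) = Δ, i.e. h = Δ (ρ_m − ρ_c)/ρ_m.
h = 35.88 km × 420/3250 = 4.64 km.

4.64 km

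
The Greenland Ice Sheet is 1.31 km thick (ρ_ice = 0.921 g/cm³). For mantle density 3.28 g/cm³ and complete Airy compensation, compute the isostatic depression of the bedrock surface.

For local isostatic compensation: the ice load ρ_ice t is balanced by mantle displaced below, ρ_m s.
s = t ρ_ice / ρ_m = 1.31 km × 0.921/3.28 = 0.368 km.

0.368 km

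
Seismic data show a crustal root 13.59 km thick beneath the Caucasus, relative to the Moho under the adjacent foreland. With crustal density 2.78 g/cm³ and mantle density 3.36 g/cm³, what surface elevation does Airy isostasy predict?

2.84 km

For local isostatic compensation: ρ_c h = (ρ_m − ρ_c) r.
h = r (ρ_m − ρ_c) / ρ_c = 13.59 km × (3.36 − 2.78) / 2.78 = 2.84 km.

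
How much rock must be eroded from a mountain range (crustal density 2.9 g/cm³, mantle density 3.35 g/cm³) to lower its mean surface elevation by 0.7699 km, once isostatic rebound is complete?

Net drop Δ = e − u = e − e ρ_c/ρ_m = e (ρ_m − ρ_c)/ρ_m.
e = Δ ρ_m/(ρ_m − ρ_c) = 0.7699 km × 3.35/0.45 = 5.73 km.

5.73 km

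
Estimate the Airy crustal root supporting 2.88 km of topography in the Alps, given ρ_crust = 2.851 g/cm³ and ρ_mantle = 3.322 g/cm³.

By Archimedes' principle applied to the lithosphere: the weight of the topography is balanced by the buoyancy of the root, ρ_c h = (ρ_m − ρ_c) r.
r = h · ρ_c / (ρ_m − ρ_c) = 2.88 km × 2.851 / (3.322 − 2.851) = 17.4 km.

17.4 km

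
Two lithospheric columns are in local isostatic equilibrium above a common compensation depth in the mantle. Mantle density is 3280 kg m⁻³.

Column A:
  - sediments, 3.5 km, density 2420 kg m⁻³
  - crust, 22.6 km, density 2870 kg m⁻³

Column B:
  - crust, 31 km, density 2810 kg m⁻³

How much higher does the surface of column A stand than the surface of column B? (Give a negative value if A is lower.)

−0.699 km

For any compensation level in the mantle, the mantle terms cancel and isostasy reduces to e = (Σt_A − Σt_B) − (Σ(ρt)_A − Σ(ρt)_B) / ρ_m.
Σt_A = 26.1 km; Σt_B = 31 km; Σ(ρt)_A = 73332; Σ(ρt)_B = 87110 (in km·kg m⁻³).
e = (26.1 − 31) − (73332 − 87110) / 3280 = −0.699 km.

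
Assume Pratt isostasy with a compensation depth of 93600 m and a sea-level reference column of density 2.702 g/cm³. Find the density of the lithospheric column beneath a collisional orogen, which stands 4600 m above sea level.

Pratt balance: ρ_ref D = ρ (D + h).
ρ = ρ_ref D/(D + h) = 2.702 × 93600 m/(93600 m + 4600 m) = 2.58 g/cm³.

2.58 g/cm³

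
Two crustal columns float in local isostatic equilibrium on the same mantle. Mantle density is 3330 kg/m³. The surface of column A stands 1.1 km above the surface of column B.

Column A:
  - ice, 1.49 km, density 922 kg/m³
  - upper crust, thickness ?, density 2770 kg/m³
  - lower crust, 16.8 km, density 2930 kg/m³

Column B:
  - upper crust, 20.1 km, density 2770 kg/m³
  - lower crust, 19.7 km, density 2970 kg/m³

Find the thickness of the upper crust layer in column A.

Take the compensation level at the base of the deeper column (depth z_c below the surface of column A) and equate Σ ρ_i t_i down to z_c; mantle fills any gap and the z_c terms cancel.
Column A: 1.49×922 + x×2770 + 16.8×2930 + (z_c − 18.29 − x)×3330
Column B: 1.1×0 + 20.1×2770 + 19.7×2970 + (z_c − 1.1 − 39.8)×3330
The z_c×3330 term appears on both sides and cancels. Collect the known terms of each column as K = Σ(ρt)_known − 3330 × (depth of known layers): K_A = 50597.78 − 3330×18.29 = −10307.92; K_B = 114186 − 3330×(1.1 + 39.8) = −22011.
Balance: K_A − x×(3330 − 2770) = K_B, so x = (K_A − K_B)/(3330 − 2770) = 11703.1/560 = 20.9 km.

20.9 km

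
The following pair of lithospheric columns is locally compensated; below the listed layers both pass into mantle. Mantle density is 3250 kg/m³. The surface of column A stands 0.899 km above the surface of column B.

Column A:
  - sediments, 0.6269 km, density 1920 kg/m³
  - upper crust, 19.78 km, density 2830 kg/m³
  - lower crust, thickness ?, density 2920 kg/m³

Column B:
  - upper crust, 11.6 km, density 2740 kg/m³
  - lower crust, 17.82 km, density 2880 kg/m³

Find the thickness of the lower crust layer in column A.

Take the compensation level at the base of the deeper column (depth z_c below the surface of column A) and equate Σ ρ_i t_i down to z_c; mantle fills any gap and the z_c terms cancel.
Column A: 0.6269×1920 + 19.78×2830 + x×2920 + (z_c − 20.4069 − x)×3250
Column B: 0.899×0 + 11.6×2740 + 17.82×2880 + (z_c − 0.899 − 29.42)×3250
The z_c×3250 term appears on both sides and cancels. Collect the known terms of each column as K = Σ(ρt)_known − 3250 × (depth of known layers): K_A = 57181.048 − 3250×20.4069 = −9141.377; K_B = 83105.6 − 3250×(0.899 + 29.42) = −15431.15.
Balance: K_A − x×(3250 − 2920) = K_B, so x = (K_A − K_B)/(3250 − 2920) = 6289.77/330 = 19.1 km.

19.1 km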